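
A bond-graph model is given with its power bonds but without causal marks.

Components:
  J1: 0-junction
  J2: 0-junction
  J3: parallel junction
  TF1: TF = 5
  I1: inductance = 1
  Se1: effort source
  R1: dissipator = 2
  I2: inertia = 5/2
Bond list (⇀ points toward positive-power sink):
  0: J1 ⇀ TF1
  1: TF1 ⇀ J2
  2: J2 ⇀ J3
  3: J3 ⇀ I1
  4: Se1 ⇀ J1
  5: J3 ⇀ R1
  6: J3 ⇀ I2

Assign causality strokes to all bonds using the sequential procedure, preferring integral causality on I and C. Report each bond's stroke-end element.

bond 4 →J1  (Se1: effort source, stroke at far end)
bond 0 →TF1  (J1 effort already set via bond 4)
bond 1 →J2  (TF1 one-in-one-out from 0)
bond 2 →J3  (common-e at J2 fixed by 1)
bond 3 →I1  (common-e at J3 fixed by 2)
bond 5 →R1  (J3 effort already set via bond 2)
bond 6 →I2  (J3 effort already set via bond 2)

β0 →TF1
β1 →J2
β2 →J3
β3 →I1
β4 →J1
β5 →R1
β6 →I2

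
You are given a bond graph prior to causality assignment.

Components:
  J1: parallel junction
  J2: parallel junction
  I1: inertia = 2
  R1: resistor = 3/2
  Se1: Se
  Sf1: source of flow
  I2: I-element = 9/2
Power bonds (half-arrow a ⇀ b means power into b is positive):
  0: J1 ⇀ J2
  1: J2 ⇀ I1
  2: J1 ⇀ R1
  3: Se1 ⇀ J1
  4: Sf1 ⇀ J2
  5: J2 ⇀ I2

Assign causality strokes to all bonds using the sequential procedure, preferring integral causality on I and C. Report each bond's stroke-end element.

β3 stroke at J1  (Se1 (Se) sets effort on bond)
β4 stroke at Sf1  (Sf1: flow source, stroke at near end)
β0 stroke at J2  (J1 effort already set via bond 3)
β2 stroke at R1  (0-jn J1 has e-setter on 3)
β1 stroke at I1  (0-jn J2 has e-setter on 0)
β5 stroke at I2  (common-e at J2 fixed by 0)

bond 0 →J2
bond 1 →I1
bond 2 →R1
bond 3 →J1
bond 4 →Sf1
bond 5 →I2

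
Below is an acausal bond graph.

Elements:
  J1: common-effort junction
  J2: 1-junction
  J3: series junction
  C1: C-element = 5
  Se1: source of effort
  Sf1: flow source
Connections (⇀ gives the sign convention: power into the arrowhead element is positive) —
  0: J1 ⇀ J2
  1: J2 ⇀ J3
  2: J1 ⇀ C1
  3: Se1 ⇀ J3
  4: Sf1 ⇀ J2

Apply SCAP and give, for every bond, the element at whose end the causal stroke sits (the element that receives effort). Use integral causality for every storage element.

b3 →J3  (Se1 fixes effort; stroke away)
b4 →Sf1  (Sf1 fixes flow; stroke at Sf1)
b0 →J2  (common-f at J2 fixed by 4)
b1 →J2  (J2 flow already set via bond 4)
b2 →J1  (J1 needs exactly one e-in)

β0 stroke at J2
β1 stroke at J2
β2 stroke at J1
β3 stroke at J3
β4 stroke at Sf1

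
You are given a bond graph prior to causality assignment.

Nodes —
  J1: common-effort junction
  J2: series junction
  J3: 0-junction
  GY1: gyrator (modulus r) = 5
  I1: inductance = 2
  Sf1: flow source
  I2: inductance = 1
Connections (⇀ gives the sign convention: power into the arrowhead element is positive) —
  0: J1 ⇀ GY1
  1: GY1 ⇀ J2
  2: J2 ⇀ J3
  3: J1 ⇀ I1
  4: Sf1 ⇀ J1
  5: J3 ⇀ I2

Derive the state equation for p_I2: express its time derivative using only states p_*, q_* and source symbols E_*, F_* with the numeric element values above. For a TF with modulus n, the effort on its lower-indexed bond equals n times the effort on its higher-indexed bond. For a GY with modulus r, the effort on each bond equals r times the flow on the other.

dp_I2/dt = 5*F_Sf1 - 5*p_I1/2

β4 →Sf1  (Sf1 (Sf) sets flow on bond)
β3 →I1  (prefer integral on I1)
β0 →J1  (J1: last free bond brings effort in)
β1 →J2  (GY GY1: same side as bond 0)
β2 →J3  (J2: last free bond brings flow in)
β5 →I2  (common-e at J3 fixed by 2)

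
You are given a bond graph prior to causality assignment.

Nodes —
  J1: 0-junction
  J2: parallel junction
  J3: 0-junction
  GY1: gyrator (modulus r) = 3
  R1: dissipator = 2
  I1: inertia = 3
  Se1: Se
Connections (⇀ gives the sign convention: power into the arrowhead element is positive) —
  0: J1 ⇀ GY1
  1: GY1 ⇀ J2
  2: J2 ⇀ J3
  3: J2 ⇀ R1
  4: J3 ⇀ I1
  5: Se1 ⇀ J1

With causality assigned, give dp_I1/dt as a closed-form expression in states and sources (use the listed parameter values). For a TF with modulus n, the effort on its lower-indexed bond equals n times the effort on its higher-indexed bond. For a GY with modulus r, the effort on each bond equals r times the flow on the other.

dp_I1/dt = 2*E_Se1/3 - 2*p_I1/3

b5 →J1  (source Se1 imposes e)
b0 →GY1  (common-e at J1 fixed by 5)
b1 →GY1  (through GY1, causality inverts; strokes same side of GY1)
b4 →I1  (prefer integral on I1)
b2 →J3  (J3 needs exactly one e-in)
b3 →J2  (J2 needs exactly one e-in)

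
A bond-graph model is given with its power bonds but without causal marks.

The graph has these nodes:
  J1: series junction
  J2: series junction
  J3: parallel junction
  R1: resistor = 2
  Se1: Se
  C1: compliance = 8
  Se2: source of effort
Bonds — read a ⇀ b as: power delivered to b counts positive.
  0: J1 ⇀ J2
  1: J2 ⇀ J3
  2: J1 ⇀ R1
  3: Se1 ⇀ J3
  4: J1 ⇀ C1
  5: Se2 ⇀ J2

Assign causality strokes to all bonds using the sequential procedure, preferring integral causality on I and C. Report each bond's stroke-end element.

bond 0 stroke→J1
bond 1 stroke→J2
bond 2 stroke→R1
bond 3 stroke→J3
bond 4 stroke→J1
bond 5 stroke→J2

β3 |J3  (Se1: effort source, stroke at far end)
β5 |J2  (Se2 (Se) sets effort on bond)
β1 |J2  (0-jn J3 has e-setter on 3)
β0 |J1  (only one flow-in slot at J2)
β4 |J1  (C1 integral (e out))
β2 |R1  (J1: last free bond brings flow in)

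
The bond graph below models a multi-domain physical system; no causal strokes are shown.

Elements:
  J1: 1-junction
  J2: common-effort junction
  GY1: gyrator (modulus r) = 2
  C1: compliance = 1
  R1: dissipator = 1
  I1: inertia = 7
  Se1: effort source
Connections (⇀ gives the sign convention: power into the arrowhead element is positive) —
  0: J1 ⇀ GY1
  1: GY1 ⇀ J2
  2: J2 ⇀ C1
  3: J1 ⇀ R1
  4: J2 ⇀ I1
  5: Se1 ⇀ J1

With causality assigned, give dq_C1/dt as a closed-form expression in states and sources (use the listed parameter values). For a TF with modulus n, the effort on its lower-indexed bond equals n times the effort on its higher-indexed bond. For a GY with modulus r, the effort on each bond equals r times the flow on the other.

dq_C1/dt = E_Se1/2 - p_I1/7 - q_C1/4

b5 |J1  (Se1: effort source, stroke at far end)
b2 |J2  (prefer integral on C1)
b1 |GY1  (J2: bond 2 brought effort, rest push out)
b4 |I1  (common-e at J2 fixed by 2)
b0 |GY1  (through GY1, causality inverts; strokes same side of GY1)
b3 |J1  (common-f at J1 fixed by 0)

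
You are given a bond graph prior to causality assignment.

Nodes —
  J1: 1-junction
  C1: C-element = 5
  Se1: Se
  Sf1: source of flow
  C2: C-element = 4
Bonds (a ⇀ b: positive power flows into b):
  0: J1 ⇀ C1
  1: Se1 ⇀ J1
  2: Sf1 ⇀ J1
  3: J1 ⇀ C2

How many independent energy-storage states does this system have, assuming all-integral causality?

bond 1 |J1  (Se1 fixes effort; stroke away)
bond 2 |Sf1  (Sf1 (Sf) sets flow on bond)
bond 0 |J1  (1-jn J1 has f-setter on 2)
bond 3 |J1  (J1 flow already set via bond 2)

2  (C1, C2 all integral)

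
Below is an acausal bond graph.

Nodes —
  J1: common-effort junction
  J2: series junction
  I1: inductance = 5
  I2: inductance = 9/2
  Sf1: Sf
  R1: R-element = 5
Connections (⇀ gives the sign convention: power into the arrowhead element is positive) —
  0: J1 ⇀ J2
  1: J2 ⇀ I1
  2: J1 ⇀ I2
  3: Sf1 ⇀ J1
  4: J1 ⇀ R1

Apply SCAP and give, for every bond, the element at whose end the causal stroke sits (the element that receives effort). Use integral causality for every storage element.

#3 stroke at Sf1  (source Sf1 imposes f)
#1 stroke at I1  (prefer integral on I1)
#0 stroke at J2  (common-f at J2 fixed by 1)
#2 stroke at I2  (I2 integral (f out))
#4 stroke at J1  (only one effort-in slot at J1)

#0 →J2
#1 →I1
#2 →I2
#3 →Sf1
#4 →J1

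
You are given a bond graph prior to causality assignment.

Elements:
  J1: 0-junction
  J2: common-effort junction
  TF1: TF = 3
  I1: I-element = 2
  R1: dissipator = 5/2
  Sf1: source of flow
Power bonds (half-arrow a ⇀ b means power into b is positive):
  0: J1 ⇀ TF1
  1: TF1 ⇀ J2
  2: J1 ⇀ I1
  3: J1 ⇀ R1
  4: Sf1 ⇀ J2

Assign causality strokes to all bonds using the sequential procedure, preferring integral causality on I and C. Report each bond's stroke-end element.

bond 0 |TF1
bond 1 |J2
bond 2 |I1
bond 3 |J1
bond 4 |Sf1

β4 →Sf1  (Sf1 fixes flow; stroke at Sf1)
β1 →J2  (J2: last free bond brings effort in)
β0 →TF1  (through TF1, causality passes straight; one stroke at TF1)
β2 →I1  (I1 integral (f out))
β3 →J1  (only one effort-in slot at J1)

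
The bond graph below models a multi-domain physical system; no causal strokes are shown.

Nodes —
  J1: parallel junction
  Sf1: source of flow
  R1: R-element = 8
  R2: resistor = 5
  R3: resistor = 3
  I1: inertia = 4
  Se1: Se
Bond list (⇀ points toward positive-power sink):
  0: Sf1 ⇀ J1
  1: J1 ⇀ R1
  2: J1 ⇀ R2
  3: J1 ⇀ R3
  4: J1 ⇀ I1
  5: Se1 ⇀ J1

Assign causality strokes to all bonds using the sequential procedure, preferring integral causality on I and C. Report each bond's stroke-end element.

b0 →Sf1
b1 →R1
b2 →R2
b3 →R3
b4 →I1
b5 →J1

#0 |Sf1  (Sf1 fixes flow; stroke at Sf1)
#5 |J1  (Se1 (Se) sets effort on bond)
#1 |R1  (J1: bond 5 brought effort, rest push out)
#2 |R2  (J1: bond 5 brought effort, rest push out)
#3 |R3  (0-jn J1 has e-setter on 5)
#4 |I1  (J1 effort already set via bond 5)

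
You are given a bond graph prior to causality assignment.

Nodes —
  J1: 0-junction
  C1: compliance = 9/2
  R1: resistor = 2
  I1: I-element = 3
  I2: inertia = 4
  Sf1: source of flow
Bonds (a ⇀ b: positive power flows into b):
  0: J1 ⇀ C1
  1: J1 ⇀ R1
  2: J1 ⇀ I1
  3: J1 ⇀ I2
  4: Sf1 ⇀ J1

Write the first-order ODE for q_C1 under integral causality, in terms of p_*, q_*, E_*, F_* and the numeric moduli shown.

dq_C1/dt = F_Sf1 - p_I1/3 - p_I2/4 - q_C1/9

bond 4 |Sf1  (Sf1 (Sf) sets flow on bond)
bond 0 |J1  (C1 integral (e out))
bond 1 |R1  (J1 effort already set via bond 0)
bond 2 |I1  (common-e at J1 fixed by 0)
bond 3 |I2  (J1: bond 0 brought effort, rest push out)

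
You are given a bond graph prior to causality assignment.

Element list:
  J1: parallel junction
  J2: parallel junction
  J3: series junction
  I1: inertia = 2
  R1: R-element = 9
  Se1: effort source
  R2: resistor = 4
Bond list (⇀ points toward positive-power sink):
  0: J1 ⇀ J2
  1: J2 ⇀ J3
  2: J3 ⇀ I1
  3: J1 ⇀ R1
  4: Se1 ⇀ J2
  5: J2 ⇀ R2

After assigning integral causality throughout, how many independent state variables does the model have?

1  (I1 all integral)

b4 stroke at J2  (Se1 (Se) sets effort on bond)
b0 stroke at J1  (J2: bond 4 brought effort, rest push out)
b1 stroke at J3  (0-jn J2 has e-setter on 4)
b5 stroke at R2  (J2 effort already set via bond 4)
b2 stroke at I1  (closing 1-jn rule on J3)
b3 stroke at R1  (0-jn J1 has e-setter on 0)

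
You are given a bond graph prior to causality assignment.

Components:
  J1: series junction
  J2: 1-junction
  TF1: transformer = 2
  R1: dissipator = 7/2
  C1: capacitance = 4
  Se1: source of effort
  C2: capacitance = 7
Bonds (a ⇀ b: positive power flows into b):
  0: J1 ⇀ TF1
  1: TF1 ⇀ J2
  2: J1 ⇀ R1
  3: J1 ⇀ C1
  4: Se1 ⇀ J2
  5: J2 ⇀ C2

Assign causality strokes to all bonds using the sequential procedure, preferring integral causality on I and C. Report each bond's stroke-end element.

bond 0 →J1
bond 1 →TF1
bond 2 →R1
bond 3 →J1
bond 4 →J2
bond 5 →J2

#4 →J2  (source Se1 imposes e)
#3 →J1  (C1: C, integral causality)
#5 →J2  (C2 outputs effort q/C2)
#1 →TF1  (closing 1-jn rule on J2)
#0 →J1  (TF1 one-in-one-out from 1)
#2 →R1  (closing 1-jn rule on J1)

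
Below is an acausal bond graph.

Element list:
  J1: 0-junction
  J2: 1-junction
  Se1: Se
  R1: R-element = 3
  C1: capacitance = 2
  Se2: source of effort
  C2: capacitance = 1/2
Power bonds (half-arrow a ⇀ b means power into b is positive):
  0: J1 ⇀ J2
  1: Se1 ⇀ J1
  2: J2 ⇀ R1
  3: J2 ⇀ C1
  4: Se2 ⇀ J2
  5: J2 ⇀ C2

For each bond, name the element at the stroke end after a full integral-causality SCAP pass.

β1 |J1  (Se1: effort source, stroke at far end)
β4 |J2  (Se2 (Se) sets effort on bond)
β0 |J2  (J1: bond 1 brought effort, rest push out)
β3 |J2  (C1 integral (e out))
β5 |J2  (prefer integral on C2)
β2 |R1  (J2 needs exactly one f-in)

#0 →J2
#1 →J1
#2 →R1
#3 →J2
#4 →J2
#5 →J2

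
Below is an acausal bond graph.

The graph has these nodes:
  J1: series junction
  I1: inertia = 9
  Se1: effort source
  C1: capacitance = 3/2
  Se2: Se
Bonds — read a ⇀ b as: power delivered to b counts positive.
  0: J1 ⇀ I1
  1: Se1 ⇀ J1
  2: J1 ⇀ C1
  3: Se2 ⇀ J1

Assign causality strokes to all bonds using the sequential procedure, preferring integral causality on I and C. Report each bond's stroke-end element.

β1 →J1  (Se1 fixes effort; stroke away)
β3 →J1  (source Se2 imposes e)
β0 →I1  (I1: I, integral causality)
β2 →J1  (1-jn J1 has f-setter on 0)

b0 stroke→I1
b1 stroke→J1
b2 stroke→J1
b3 stroke→J1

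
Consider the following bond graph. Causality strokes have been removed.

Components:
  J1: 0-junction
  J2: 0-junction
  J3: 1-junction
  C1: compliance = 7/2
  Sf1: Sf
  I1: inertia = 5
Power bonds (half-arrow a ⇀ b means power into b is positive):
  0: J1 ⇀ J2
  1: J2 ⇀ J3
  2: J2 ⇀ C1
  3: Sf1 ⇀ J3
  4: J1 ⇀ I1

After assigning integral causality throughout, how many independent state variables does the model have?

#3 →Sf1  (source Sf1 imposes f)
#1 →J3  (common-f at J3 fixed by 3)
#2 →J2  (C1: C, integral causality)
#0 →J1  (J2: bond 2 brought effort, rest push out)
#4 →I1  (J1: bond 0 brought effort, rest push out)

2  (C1, I1 all integral)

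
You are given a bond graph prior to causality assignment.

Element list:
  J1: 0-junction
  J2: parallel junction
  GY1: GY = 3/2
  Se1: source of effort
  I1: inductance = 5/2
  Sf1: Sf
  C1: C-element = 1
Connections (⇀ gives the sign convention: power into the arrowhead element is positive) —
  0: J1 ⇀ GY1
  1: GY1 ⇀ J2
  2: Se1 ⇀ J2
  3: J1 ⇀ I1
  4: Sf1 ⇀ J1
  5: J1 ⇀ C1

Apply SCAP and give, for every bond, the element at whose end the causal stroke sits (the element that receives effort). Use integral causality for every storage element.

β2 stroke at J2  (source Se1 imposes e)
β4 stroke at Sf1  (source Sf1 imposes f)
β1 stroke at GY1  (0-jn J2 has e-setter on 2)
β0 stroke at GY1  (GY GY1: same side as bond 1)
β3 stroke at I1  (I1: I, integral causality)
β5 stroke at J1  (J1 needs exactly one e-in)

b0 stroke→GY1
b1 stroke→GY1
b2 stroke→J2
b3 stroke→I1
b4 stroke→Sf1
b5 stroke→J1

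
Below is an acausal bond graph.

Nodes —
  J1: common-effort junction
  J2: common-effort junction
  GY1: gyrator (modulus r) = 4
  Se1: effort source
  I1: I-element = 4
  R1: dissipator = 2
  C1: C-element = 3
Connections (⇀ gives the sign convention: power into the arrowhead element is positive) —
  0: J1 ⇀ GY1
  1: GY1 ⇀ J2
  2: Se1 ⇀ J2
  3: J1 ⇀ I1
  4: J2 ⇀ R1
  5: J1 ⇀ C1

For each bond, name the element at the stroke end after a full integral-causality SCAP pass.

β0 stroke at GY1
β1 stroke at GY1
β2 stroke at J2
β3 stroke at I1
β4 stroke at R1
β5 stroke at J1

b2 stroke→J2  (Se1: effort source, stroke at far end)
b1 stroke→GY1  (J2: bond 2 brought effort, rest push out)
b4 stroke→R1  (J2: bond 2 brought effort, rest push out)
b0 stroke→GY1  (GY GY1: same side as bond 1)
b3 stroke→I1  (I1 integral (f out))
b5 stroke→J1  (closing 0-jn rule on J1)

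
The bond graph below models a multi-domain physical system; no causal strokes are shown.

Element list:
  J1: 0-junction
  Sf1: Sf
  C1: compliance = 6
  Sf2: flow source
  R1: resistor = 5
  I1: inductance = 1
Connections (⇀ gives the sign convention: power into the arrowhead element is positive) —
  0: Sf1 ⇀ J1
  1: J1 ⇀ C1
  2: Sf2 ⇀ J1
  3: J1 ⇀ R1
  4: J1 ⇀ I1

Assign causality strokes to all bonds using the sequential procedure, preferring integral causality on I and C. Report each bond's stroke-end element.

b0 stroke at Sf1
b1 stroke at J1
b2 stroke at Sf2
b3 stroke at R1
b4 stroke at I1

β0 stroke at Sf1  (Sf1: flow source, stroke at near end)
β2 stroke at Sf2  (source Sf2 imposes f)
β1 stroke at J1  (prefer integral on C1)
β3 stroke at R1  (common-e at J1 fixed by 1)
β4 stroke at I1  (common-e at J1 fixed by 1)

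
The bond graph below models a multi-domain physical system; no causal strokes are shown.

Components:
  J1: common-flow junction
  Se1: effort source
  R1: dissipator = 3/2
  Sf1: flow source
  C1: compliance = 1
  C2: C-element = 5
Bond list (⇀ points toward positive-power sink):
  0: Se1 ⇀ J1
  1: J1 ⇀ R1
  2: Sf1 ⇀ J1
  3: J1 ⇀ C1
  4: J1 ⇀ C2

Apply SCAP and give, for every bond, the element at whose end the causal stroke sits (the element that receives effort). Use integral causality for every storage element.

b0 →J1
b1 →J1
b2 →Sf1
b3 →J1
b4 →J1

bond 0 stroke at J1  (Se1 fixes effort; stroke away)
bond 2 stroke at Sf1  (Sf1: flow source, stroke at near end)
bond 1 stroke at J1  (J1 flow already set via bond 2)
bond 3 stroke at J1  (J1: bond 2 brought flow, rest push out)
bond 4 stroke at J1  (J1 flow already set via bond 2)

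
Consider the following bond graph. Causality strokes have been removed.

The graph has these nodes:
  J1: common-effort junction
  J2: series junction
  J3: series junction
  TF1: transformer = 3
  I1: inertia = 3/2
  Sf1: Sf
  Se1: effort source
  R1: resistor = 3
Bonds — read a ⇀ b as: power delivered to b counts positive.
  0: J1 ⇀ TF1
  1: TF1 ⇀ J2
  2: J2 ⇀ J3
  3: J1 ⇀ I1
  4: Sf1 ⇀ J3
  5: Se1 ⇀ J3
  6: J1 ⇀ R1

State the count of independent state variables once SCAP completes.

bond 4 stroke→Sf1  (Sf1 fixes flow; stroke at Sf1)
bond 5 stroke→J3  (Se1 (Se) sets effort on bond)
bond 2 stroke→J3  (J3: bond 4 brought flow, rest push out)
bond 1 stroke→J2  (1-jn J2 has f-setter on 2)
bond 0 stroke→TF1  (TF1 one-in-one-out from 1)
bond 3 stroke→I1  (prefer integral on I1)
bond 6 stroke→J1  (closing 0-jn rule on J1)

1  (I1 all integral)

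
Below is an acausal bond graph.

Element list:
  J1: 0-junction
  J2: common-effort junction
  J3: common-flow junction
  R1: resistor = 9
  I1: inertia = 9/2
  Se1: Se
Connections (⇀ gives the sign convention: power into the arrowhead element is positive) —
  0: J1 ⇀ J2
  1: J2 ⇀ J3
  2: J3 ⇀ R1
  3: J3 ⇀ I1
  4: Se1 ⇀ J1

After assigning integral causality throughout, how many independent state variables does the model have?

1  (I1 all integral)

b4 stroke at J1  (Se1 fixes effort; stroke away)
b0 stroke at J2  (0-jn J1 has e-setter on 4)
b1 stroke at J3  (J2: bond 0 brought effort, rest push out)
b3 stroke at I1  (prefer integral on I1)
b2 stroke at J3  (1-jn J3 has f-setter on 3)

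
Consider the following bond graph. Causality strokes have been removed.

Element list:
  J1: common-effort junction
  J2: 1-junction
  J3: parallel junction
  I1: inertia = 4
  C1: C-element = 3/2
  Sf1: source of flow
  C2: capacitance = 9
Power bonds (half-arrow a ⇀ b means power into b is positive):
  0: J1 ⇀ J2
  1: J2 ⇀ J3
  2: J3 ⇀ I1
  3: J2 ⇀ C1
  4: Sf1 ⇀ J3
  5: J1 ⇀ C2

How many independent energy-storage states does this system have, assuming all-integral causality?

3  (C1, C2, I1 all integral)

bond 4 |Sf1  (source Sf1 imposes f)
bond 2 |I1  (prefer integral on I1)
bond 1 |J3  (J3: last free bond brings effort in)
bond 0 |J2  (J2: bond 1 brought flow, rest push out)
bond 3 |J2  (1-jn J2 has f-setter on 1)
bond 5 |J1  (J1 needs exactly one e-in)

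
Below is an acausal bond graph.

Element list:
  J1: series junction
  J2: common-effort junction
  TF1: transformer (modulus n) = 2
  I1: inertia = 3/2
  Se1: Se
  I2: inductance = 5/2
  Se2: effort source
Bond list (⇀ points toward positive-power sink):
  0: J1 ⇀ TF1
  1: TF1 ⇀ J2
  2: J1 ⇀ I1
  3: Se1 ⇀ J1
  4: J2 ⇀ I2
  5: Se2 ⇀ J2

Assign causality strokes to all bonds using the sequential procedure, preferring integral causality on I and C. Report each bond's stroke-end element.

bond 0 stroke at J1
bond 1 stroke at TF1
bond 2 stroke at I1
bond 3 stroke at J1
bond 4 stroke at I2
bond 5 stroke at J2

β3 |J1  (Se1: effort source, stroke at far end)
β5 |J2  (Se2 (Se) sets effort on bond)
β1 |TF1  (0-jn J2 has e-setter on 5)
β4 |I2  (0-jn J2 has e-setter on 5)
β0 |J1  (through TF1, causality passes straight; one stroke at TF1)
β2 |I1  (J1: last free bond brings flow in)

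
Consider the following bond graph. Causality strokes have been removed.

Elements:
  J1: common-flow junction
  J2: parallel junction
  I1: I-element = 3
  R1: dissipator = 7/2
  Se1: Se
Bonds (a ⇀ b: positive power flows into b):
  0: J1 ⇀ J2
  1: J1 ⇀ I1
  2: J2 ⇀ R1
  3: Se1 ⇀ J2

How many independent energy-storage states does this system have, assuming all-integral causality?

bond 3 |J2  (Se1: effort source, stroke at far end)
bond 0 |J1  (common-e at J2 fixed by 3)
bond 2 |R1  (common-e at J2 fixed by 3)
bond 1 |I1  (closing 1-jn rule on J1)

1  (I1 all integral)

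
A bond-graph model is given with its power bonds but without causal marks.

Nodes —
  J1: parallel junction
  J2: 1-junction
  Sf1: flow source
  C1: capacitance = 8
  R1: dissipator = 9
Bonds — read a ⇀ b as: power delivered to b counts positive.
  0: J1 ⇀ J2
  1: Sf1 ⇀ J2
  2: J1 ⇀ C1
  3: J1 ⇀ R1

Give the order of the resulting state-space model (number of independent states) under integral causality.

b1 stroke at Sf1  (source Sf1 imposes f)
b0 stroke at J2  (J2: bond 1 brought flow, rest push out)
b2 stroke at J1  (C1 outputs effort q/C1)
b3 stroke at R1  (0-jn J1 has e-setter on 2)

1  (C1 all integral)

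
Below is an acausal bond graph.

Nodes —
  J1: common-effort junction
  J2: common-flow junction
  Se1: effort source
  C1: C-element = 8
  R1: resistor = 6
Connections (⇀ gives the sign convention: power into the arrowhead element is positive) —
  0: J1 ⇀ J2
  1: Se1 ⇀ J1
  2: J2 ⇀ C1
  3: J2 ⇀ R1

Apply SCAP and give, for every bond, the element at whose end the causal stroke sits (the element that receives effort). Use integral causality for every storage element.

bond 1 →J1  (Se1 (Se) sets effort on bond)
bond 0 →J2  (common-e at J1 fixed by 1)
bond 2 →J2  (prefer integral on C1)
bond 3 →R1  (closing 1-jn rule on J2)

β0 stroke→J2
β1 stroke→J1
β2 stroke→J2
β3 stroke→R1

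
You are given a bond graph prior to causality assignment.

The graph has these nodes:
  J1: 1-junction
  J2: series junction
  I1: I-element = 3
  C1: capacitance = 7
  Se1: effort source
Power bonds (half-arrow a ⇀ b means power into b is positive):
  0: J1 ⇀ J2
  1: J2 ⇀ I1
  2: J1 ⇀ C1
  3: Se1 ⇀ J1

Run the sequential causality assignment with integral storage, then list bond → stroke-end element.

β0 →J2
β1 →I1
β2 →J1
β3 →J1

b3 →J1  (Se1: effort source, stroke at far end)
b1 →I1  (I1 integral (f out))
b0 →J2  (common-f at J2 fixed by 1)
b2 →J1  (1-jn J1 has f-setter on 0)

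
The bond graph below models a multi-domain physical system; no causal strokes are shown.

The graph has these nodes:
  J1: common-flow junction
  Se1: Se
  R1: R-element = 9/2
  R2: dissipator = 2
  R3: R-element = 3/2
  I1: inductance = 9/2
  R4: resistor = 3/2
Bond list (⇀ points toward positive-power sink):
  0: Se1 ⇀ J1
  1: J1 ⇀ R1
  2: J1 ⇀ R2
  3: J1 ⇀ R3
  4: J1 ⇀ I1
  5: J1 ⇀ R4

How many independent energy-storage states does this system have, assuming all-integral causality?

#0 |J1  (Se1 fixes effort; stroke away)
#4 |I1  (I1 integral (f out))
#1 |J1  (J1: bond 4 brought flow, rest push out)
#2 |J1  (J1: bond 4 brought flow, rest push out)
#3 |J1  (J1: bond 4 brought flow, rest push out)
#5 |J1  (1-jn J1 has f-setter on 4)

1  (I1 all integral)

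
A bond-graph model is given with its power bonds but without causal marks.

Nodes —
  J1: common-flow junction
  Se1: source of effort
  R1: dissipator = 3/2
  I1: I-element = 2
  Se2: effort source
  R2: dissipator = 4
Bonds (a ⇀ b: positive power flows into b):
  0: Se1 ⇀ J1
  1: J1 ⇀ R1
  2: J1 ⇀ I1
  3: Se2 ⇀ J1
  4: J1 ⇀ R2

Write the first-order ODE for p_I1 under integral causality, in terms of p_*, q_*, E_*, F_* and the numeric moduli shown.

β0 →J1  (Se1 (Se) sets effort on bond)
β3 →J1  (source Se2 imposes e)
β2 →I1  (prefer integral on I1)
β1 →J1  (common-f at J1 fixed by 2)
β4 →J1  (J1: bond 2 brought flow, rest push out)

dp_I1/dt = E_Se1 + E_Se2 - 11*p_I1/4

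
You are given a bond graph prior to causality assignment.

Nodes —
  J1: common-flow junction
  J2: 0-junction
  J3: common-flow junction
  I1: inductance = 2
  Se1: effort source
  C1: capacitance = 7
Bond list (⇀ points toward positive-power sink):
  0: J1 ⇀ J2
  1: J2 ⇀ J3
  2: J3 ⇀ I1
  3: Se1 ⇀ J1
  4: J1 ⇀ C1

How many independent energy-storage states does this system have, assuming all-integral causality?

β3 →J1  (source Se1 imposes e)
β2 →I1  (I1 integral (f out))
β1 →J3  (1-jn J3 has f-setter on 2)
β0 →J2  (J2 needs exactly one e-in)
β4 →J1  (1-jn J1 has f-setter on 0)

2  (C1, I1 all integral)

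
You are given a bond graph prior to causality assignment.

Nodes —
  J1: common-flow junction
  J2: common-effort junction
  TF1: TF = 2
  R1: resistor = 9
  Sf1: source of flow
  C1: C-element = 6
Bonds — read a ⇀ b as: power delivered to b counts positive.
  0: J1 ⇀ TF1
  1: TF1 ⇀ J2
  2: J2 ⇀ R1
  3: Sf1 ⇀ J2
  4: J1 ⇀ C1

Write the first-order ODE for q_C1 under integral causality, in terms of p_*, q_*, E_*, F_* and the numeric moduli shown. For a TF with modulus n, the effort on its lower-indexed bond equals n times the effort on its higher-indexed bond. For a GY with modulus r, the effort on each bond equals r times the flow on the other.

dq_C1/dt = -F_Sf1/2 - q_C1/216

bond 3 stroke→Sf1  (Sf1 fixes flow; stroke at Sf1)
bond 4 stroke→J1  (C1 integral (e out))
bond 0 stroke→TF1  (J1 needs exactly one f-in)
bond 1 stroke→J2  (TF1 one-in-one-out from 0)
bond 2 stroke→R1  (J2 effort already set via bond 1)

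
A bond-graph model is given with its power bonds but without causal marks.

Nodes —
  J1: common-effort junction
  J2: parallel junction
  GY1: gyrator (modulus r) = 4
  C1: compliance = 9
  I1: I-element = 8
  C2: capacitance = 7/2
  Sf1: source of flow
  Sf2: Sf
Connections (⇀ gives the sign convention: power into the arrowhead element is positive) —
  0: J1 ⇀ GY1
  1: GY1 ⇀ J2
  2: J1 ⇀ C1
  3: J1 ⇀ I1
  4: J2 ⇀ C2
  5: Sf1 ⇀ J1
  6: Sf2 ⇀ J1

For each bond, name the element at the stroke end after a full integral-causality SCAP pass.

b5 →Sf1  (Sf1: flow source, stroke at near end)
b6 →Sf2  (Sf2 fixes flow; stroke at Sf2)
b2 →J1  (C1: C, integral causality)
b0 →GY1  (common-e at J1 fixed by 2)
b3 →I1  (J1: bond 2 brought effort, rest push out)
b1 →GY1  (through GY1, causality inverts; strokes same side of GY1)
b4 →J2  (closing 0-jn rule on J2)

β0 stroke→GY1
β1 stroke→GY1
β2 stroke→J1
β3 stroke→I1
β4 stroke→J2
β5 stroke→Sf1
β6 stroke→Sf2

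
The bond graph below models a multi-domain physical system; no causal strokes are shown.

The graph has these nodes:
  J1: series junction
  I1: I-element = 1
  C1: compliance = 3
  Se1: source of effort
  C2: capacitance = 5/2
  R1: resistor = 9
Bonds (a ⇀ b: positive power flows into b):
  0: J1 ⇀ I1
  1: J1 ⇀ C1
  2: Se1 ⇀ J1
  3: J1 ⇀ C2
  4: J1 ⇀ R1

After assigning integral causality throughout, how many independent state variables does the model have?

3  (C1, C2, I1 all integral)

#2 →J1  (Se1 fixes effort; stroke away)
#0 →I1  (I1 outputs flow p/I1)
#1 →J1  (1-jn J1 has f-setter on 0)
#3 →J1  (J1 flow already set via bond 0)
#4 →J1  (common-f at J1 fixed by 0)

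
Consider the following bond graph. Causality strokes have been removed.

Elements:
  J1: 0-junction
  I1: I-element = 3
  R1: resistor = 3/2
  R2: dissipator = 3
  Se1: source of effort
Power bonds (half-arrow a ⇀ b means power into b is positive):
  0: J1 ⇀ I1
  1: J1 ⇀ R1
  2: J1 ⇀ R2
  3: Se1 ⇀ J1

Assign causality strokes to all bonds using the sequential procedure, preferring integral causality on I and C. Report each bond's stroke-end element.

bond 0 stroke→I1
bond 1 stroke→R1
bond 2 stroke→R2
bond 3 stroke→J1

b3 stroke at J1  (Se1 fixes effort; stroke away)
b0 stroke at I1  (common-e at J1 fixed by 3)
b1 stroke at R1  (J1: bond 3 brought effort, rest push out)
b2 stroke at R2  (0-jn J1 has e-setter on 3)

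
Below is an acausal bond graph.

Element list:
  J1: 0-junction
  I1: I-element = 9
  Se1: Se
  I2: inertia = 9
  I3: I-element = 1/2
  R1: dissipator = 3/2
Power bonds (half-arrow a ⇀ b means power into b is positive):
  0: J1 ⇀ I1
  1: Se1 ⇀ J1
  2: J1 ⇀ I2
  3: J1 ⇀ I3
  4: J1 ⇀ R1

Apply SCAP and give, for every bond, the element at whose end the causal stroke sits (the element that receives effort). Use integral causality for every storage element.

b1 →J1  (Se1 fixes effort; stroke away)
b0 →I1  (J1 effort already set via bond 1)
b2 →I2  (common-e at J1 fixed by 1)
b3 →I3  (0-jn J1 has e-setter on 1)
b4 →R1  (common-e at J1 fixed by 1)

β0 stroke→I1
β1 stroke→J1
β2 stroke→I2
β3 stroke→I3
β4 stroke→R1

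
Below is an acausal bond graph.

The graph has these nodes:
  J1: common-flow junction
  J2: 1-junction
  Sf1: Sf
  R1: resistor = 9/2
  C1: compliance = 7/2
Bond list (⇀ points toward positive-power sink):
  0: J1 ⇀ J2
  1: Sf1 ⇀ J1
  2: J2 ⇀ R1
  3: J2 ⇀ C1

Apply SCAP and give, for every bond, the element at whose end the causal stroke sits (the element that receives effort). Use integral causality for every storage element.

β1 stroke at Sf1  (source Sf1 imposes f)
β0 stroke at J1  (J1: bond 1 brought flow, rest push out)
β2 stroke at J2  (J2: bond 0 brought flow, rest push out)
β3 stroke at J2  (J2 flow already set via bond 0)

β0 →J1
β1 →Sf1
β2 →J2
β3 →J2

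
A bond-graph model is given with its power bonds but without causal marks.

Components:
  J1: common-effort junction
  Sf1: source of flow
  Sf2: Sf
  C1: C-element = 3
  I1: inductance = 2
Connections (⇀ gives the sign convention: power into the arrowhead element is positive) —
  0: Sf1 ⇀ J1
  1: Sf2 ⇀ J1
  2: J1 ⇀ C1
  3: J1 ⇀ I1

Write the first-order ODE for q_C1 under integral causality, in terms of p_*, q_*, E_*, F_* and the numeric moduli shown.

bond 0 →Sf1  (Sf1 (Sf) sets flow on bond)
bond 1 →Sf2  (Sf2 fixes flow; stroke at Sf2)
bond 2 →J1  (C1: C, integral causality)
bond 3 →I1  (J1: bond 2 brought effort, rest push out)

dq_C1/dt = F_Sf1 + F_Sf2 - p_I1/2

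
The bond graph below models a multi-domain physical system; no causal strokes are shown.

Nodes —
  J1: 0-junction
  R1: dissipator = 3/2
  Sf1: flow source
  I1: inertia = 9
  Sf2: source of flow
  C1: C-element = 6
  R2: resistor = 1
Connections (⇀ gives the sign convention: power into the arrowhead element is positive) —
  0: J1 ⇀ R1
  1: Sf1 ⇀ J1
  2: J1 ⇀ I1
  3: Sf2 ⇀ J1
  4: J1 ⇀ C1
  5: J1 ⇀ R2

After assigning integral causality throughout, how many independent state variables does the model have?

2  (C1, I1 all integral)

β1 →Sf1  (source Sf1 imposes f)
β3 →Sf2  (source Sf2 imposes f)
β2 →I1  (I1: I, integral causality)
β4 →J1  (C1 integral (e out))
β0 →R1  (J1 effort already set via bond 4)
β5 →R2  (common-e at J1 fixed by 4)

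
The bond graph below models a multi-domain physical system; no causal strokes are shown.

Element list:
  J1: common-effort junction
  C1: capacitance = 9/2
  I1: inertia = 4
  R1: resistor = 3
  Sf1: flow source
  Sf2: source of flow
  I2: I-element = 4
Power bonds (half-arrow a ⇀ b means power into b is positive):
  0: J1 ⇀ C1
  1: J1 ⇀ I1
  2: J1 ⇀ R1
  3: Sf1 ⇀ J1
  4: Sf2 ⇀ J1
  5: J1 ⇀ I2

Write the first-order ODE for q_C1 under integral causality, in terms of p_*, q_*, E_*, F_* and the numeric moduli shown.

dq_C1/dt = F_Sf1 + F_Sf2 - p_I1/4 - p_I2/4 - 2*q_C1/27

#3 →Sf1  (Sf1 (Sf) sets flow on bond)
#4 →Sf2  (Sf2 (Sf) sets flow on bond)
#0 →J1  (C1: C, integral causality)
#1 →I1  (J1 effort already set via bond 0)
#2 →R1  (J1 effort already set via bond 0)
#5 →I2  (J1 effort already set via bond 0)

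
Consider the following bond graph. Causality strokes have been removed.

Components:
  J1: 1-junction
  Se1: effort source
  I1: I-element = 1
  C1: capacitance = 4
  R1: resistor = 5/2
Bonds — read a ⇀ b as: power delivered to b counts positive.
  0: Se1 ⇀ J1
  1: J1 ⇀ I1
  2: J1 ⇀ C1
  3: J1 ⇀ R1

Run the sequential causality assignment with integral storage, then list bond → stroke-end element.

#0 stroke→J1  (Se1 (Se) sets effort on bond)
#1 stroke→I1  (I1: I, integral causality)
#2 stroke→J1  (common-f at J1 fixed by 1)
#3 stroke→J1  (J1: bond 1 brought flow, rest push out)

#0 |J1
#1 |I1
#2 |J1
#3 |J1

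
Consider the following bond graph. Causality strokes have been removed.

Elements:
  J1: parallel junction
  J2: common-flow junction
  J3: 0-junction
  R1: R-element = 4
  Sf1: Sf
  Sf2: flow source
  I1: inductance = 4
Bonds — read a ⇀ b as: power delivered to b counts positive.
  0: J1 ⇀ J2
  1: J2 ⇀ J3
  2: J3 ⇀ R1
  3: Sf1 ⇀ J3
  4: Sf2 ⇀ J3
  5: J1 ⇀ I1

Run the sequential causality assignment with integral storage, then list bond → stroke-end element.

β3 stroke→Sf1  (Sf1: flow source, stroke at near end)
β4 stroke→Sf2  (Sf2 fixes flow; stroke at Sf2)
β5 stroke→I1  (I1: I, integral causality)
β0 stroke→J1  (J1 needs exactly one e-in)
β1 stroke→J2  (1-jn J2 has f-setter on 0)
β2 stroke→J3  (closing 0-jn rule on J3)

b0 →J1
b1 →J2
b2 →J3
b3 →Sf1
b4 →Sf2
b5 →I1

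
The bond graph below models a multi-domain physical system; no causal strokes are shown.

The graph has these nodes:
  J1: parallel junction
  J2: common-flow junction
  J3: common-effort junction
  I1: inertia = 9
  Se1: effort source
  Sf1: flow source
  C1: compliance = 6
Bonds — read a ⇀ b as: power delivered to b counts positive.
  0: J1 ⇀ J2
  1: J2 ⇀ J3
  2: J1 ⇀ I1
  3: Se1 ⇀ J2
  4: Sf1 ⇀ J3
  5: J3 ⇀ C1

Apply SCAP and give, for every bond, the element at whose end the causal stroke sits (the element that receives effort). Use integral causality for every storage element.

bond 0 stroke→J1
bond 1 stroke→J2
bond 2 stroke→I1
bond 3 stroke→J2
bond 4 stroke→Sf1
bond 5 stroke→J3

#3 →J2  (Se1: effort source, stroke at far end)
#4 →Sf1  (source Sf1 imposes f)
#2 →I1  (I1 integral (f out))
#0 →J1  (J1: last free bond brings effort in)
#1 →J2  (1-jn J2 has f-setter on 0)
#5 →J3  (closing 0-jn rule on J3)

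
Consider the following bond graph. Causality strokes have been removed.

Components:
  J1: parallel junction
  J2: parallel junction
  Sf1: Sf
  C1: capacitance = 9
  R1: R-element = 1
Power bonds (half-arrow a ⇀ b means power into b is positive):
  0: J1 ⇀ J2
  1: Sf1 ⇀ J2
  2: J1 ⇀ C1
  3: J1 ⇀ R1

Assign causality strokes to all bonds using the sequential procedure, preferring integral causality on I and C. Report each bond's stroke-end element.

#0 |J2
#1 |Sf1
#2 |J1
#3 |R1

β1 stroke at Sf1  (Sf1 fixes flow; stroke at Sf1)
β0 stroke at J2  (J2 needs exactly one e-in)
β2 stroke at J1  (C1: C, integral causality)
β3 stroke at R1  (common-e at J1 fixed by 2)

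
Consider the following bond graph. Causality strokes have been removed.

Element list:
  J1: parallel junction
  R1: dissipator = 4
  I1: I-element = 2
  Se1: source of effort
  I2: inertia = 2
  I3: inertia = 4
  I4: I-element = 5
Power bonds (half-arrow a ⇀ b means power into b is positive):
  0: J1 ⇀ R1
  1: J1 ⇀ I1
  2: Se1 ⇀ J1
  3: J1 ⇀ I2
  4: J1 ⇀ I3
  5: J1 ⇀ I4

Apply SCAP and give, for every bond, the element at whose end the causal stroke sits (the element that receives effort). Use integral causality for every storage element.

b0 →R1
b1 →I1
b2 →J1
b3 →I2
b4 →I3
b5 →I4

#2 |J1  (Se1 (Se) sets effort on bond)
#0 |R1  (J1 effort already set via bond 2)
#1 |I1  (J1: bond 2 brought effort, rest push out)
#3 |I2  (0-jn J1 has e-setter on 2)
#4 |I3  (0-jn J1 has e-setter on 2)
#5 |I4  (J1 effort already set via bond 2)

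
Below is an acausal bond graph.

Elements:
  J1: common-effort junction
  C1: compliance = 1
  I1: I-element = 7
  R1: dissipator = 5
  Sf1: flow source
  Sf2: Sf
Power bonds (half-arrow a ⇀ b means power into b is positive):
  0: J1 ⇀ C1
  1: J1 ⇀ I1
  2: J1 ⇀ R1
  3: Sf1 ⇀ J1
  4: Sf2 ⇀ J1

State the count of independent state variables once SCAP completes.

2  (C1, I1 all integral)

bond 3 →Sf1  (source Sf1 imposes f)
bond 4 →Sf2  (Sf2 (Sf) sets flow on bond)
bond 0 →J1  (C1: C, integral causality)
bond 1 →I1  (J1 effort already set via bond 0)
bond 2 →R1  (J1: bond 0 brought effort, rest push out)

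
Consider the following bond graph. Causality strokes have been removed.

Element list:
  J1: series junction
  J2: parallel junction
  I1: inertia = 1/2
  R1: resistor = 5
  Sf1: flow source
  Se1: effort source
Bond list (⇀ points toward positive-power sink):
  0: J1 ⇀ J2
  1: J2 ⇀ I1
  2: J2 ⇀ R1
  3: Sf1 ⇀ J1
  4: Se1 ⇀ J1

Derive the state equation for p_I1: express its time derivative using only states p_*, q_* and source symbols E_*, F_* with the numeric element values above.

β3 |Sf1  (Sf1 fixes flow; stroke at Sf1)
β4 |J1  (Se1 fixes effort; stroke away)
β0 |J1  (J1 flow already set via bond 3)
β1 |I1  (I1 outputs flow p/I1)
β2 |J2  (J2 needs exactly one e-in)

dp_I1/dt = 5*F_Sf1 - 10*p_I1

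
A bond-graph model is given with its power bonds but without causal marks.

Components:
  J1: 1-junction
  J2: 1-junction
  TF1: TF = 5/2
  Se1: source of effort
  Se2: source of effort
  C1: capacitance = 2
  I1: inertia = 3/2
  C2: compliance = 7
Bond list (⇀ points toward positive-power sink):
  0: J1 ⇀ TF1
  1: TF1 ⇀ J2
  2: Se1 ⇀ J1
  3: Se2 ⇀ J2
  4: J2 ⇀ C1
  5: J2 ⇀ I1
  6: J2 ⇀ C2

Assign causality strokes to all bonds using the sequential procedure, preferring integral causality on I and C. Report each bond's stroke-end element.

β2 stroke at J1  (Se1: effort source, stroke at far end)
β3 stroke at J2  (Se2 (Se) sets effort on bond)
β0 stroke at TF1  (closing 1-jn rule on J1)
β1 stroke at J2  (TF1 one-in-one-out from 0)
β4 stroke at J2  (prefer integral on C1)
β5 stroke at I1  (I1 integral (f out))
β6 stroke at J2  (1-jn J2 has f-setter on 5)

#0 →TF1
#1 →J2
#2 →J1
#3 →J2
#4 →J2
#5 →I1
#6 →J2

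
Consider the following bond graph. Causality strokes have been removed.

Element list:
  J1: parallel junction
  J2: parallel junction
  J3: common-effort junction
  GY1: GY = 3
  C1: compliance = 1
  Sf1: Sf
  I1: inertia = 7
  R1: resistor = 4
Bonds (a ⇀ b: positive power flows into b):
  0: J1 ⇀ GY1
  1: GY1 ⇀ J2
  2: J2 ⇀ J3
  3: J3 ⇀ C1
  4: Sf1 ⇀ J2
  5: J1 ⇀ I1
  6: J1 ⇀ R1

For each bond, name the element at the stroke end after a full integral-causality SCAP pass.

bond 0 stroke→GY1
bond 1 stroke→GY1
bond 2 stroke→J2
bond 3 stroke→J3
bond 4 stroke→Sf1
bond 5 stroke→I1
bond 6 stroke→J1

bond 4 →Sf1  (Sf1 fixes flow; stroke at Sf1)
bond 3 →J3  (C1: C, integral causality)
bond 2 →J2  (J3 effort already set via bond 3)
bond 1 →GY1  (J2: bond 2 brought effort, rest push out)
bond 0 →GY1  (GY GY1: same side as bond 1)
bond 5 →I1  (I1: I, integral causality)
bond 6 →J1  (closing 0-jn rule on J1)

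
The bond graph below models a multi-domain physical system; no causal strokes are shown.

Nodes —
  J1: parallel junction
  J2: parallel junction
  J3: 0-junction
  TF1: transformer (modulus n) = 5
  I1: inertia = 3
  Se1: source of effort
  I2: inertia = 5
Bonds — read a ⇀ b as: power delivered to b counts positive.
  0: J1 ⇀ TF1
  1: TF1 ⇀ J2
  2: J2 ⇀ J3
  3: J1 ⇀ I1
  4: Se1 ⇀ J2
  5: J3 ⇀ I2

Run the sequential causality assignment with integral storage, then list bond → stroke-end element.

b0 →J1
b1 →TF1
b2 →J3
b3 →I1
b4 →J2
b5 →I2

bond 4 stroke→J2  (source Se1 imposes e)
bond 1 stroke→TF1  (J2: bond 4 brought effort, rest push out)
bond 2 stroke→J3  (J2 effort already set via bond 4)
bond 5 stroke→I2  (0-jn J3 has e-setter on 2)
bond 0 stroke→J1  (through TF1, causality passes straight; one stroke at TF1)
bond 3 stroke→I1  (J1 effort already set via bond 0)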